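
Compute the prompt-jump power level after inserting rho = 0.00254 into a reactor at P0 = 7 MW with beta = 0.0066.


P1/P0 = beta / (beta - rho)
P1/P0 = 0.0066 / (0.0066 - 0.00254) = 1.625616
P1 = 7 * 1.625616 = 11.379 MW

11.379


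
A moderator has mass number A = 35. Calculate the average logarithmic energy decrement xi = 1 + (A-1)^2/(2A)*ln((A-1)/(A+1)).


xi = 1 + (A-1)^2/(2A) * ln((A-1)/(A+1))
xi = 1 + (35-1)^2/(2*35) * ln((35-1)/(35 +1))
xi = 0.056070

0.056070


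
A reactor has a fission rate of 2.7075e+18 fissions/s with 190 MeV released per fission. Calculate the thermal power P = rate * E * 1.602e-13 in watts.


P = fission_rate * E_MeV * 1.602e-13
P = 2.7075e+18 * 190 * 1.602e-13
P = 8.2411e+07 W

8.2411e+07


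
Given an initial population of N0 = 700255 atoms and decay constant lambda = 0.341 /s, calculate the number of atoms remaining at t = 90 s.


N = N0 * exp(-lambda * t)
N = 700255 * exp(-0.341 * 90)
N = 3.2867e-08

3.2867e-08


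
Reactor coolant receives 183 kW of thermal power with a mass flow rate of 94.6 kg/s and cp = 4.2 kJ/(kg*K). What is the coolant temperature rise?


dT = Q / (m_dot * cp)
dT = 183 / (94.6 * 4.2)
dT = 0.46059 C

0.46059


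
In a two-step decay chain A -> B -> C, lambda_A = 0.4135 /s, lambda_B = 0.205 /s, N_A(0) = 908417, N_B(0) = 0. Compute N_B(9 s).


N_B(t) = lambda_A * N_A0 / (lambda_B - lambda_A) * [exp(-lambda_A*t) - exp(-lambda_B*t)]
exp(-0.4135*9) = 0.02419764; exp(-0.205*9) = 0.1580253
N_B = 0.4135 * 908417 / (0.205 - 0.4135) * (0.02419764 - 0.1580253)
N_B = 241102

241102


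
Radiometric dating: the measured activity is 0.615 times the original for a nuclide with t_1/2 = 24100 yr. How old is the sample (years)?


lambda = ln(2) / t_half = ln(2) / 24100 = 2.876129e-05 /yr
t = -ln(A/A0) / lambda
t = -ln(0.615) / 2.876129e-05
t = 16902 yr

16902


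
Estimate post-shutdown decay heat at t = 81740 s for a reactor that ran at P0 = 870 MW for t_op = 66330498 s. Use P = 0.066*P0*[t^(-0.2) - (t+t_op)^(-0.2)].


P/P0 = 0.066 * [t^(-0.2) - (t + t_op)^(-0.2)]
P/P0 = 0.066 * [81740^(-0.2) - (81740 + 66330498)^(-0.2)]
P/P0 = 0.066 * [0.1041149 - 0.02726154] = 0.005072322
P = 870 * 0.005072322 = 4.4129 MW

4.4129


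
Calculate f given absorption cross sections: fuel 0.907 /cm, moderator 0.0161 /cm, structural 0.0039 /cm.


f = Sigma_a_fuel / (Sigma_a_fuel + Sigma_a_mod + Sigma_a_other)
f = 0.907 / (0.907 + 0.0161 + 0.0039)
f = 0.97843

0.97843


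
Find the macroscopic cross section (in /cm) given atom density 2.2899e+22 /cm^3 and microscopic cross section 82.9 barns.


Sigma = N * sigma_barns * 1e-24
Sigma = 2.2899e+22 * 82.9 * 1e-24
Sigma = 1.8983 /cm

1.8983


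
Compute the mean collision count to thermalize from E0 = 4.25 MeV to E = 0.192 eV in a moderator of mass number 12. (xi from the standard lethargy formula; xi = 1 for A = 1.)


xi = 1 + (A-1)^2/(2A)*ln((A-1)/(A+1)) = 0.1577690 (for A = 12)
n = ln(E0/E) / xi
n = ln(4.25e6 / 0.192) / 0.1577690
n = ln(2.213542e+07) / 0.1577690 = 107.20

107.20


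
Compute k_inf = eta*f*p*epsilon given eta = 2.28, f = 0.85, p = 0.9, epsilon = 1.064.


k_inf = eta * f * p * epsilon
k_inf = 2.28 * 0.85 * 0.9 * 1.064
k_inf = 1.8558

1.8558


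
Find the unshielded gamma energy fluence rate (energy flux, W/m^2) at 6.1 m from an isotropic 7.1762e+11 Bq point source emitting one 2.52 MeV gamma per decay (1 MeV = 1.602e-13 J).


psi = A * E * 1.602e-13 / (4*pi*r^2)
psi = 7.1762e+11 * 2.52 * 1.602e-13 / (4*pi*6.1^2)
psi = 6.1957e-04 W/m^2

6.1957e-04


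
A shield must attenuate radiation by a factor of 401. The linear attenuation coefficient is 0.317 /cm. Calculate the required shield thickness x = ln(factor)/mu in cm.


x = ln(factor) / mu
x = ln(401) / 0.317
x = 18.908 cm

18.908


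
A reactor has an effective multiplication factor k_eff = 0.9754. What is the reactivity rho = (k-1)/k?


rho = (k_eff - 1) / k_eff
rho = (0.9754 - 1) / 0.9754
rho = -0.025220

-0.025220


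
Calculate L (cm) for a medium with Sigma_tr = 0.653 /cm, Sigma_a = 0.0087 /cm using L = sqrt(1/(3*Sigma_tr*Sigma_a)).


D = 1 / (3 * Sigma_tr) = 1 / (3 * 0.653) = 0.5104645 cm
L = sqrt(D / Sigma_a)
L = sqrt(0.5104645 / 0.0087)
L = 7.6599 cm

7.6599


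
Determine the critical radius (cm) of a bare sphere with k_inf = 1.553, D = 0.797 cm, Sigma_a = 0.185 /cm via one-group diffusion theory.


L^2 = D / Sigma_a = 0.797 / 0.185 = 4.308108 cm^2
B_m^2 = (k_inf - 1) / L^2 = (1.553 - 1) / 4.308108 = 0.1283626 /cm^2
For a bare sphere: B_g = pi/R, so R_c = pi / sqrt(B_m^2)
R_c = pi / sqrt(0.1283626) = 8.7686 cm

8.7686


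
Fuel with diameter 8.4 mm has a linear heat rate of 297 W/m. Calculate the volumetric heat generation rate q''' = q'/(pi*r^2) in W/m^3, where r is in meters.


r = D / 2 / 1000 = 8.4 / 2 / 1000 = 0.0042 m
q''' = q' / (pi * r^2)
q''' = 297 / (pi * 0.0042^2)
q''' = 5.3593e+06 W/m^3

5.3593e+06


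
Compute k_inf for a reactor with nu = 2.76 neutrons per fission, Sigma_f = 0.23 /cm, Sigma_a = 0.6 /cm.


k_inf = nu * Sigma_f / Sigma_a
k_inf = 2.76 * 0.23 / 0.6
k_inf = 1.0580

1.0580


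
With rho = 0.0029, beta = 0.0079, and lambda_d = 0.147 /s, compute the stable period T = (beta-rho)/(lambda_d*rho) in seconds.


T = (beta - rho) / (lambda_d * rho)
T = (0.0079 - 0.0029) / (0.147 * 0.0029)
T = 11.729 s

11.729


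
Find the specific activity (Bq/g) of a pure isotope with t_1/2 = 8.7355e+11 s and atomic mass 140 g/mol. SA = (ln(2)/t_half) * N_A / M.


lambda = ln(2) / t_half = ln(2) / 8.7355e+11 = 7.934831e-13 /s
SA = lambda * N_A / M
SA = 7.934831e-13 * 6.022e23 / 140
SA = 3.4131e+09 Bq/g

3.4131e+09


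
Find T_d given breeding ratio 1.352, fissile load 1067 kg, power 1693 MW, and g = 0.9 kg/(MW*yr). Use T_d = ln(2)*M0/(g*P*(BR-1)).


Breeding gain G = BR - 1 = 1.352 - 1 = 0.352
Fissile production rate = g * P * G = 0.9 * 1693 * 0.352 = 536.3424 kg/yr
T_d = ln(2) * M0 / (g * P * G)
T_d = ln(2) * 1067 / 536.3424 = 1.3789 yr

1.3789


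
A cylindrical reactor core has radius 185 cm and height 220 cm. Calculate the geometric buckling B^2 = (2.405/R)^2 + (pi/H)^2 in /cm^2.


B^2 = (2.405/R)^2 + (pi/H)^2
B^2 = (2.405/185)^2 + (pi/220)^2
B^2 = 3.7292e-04 /cm^2

3.7292e-04


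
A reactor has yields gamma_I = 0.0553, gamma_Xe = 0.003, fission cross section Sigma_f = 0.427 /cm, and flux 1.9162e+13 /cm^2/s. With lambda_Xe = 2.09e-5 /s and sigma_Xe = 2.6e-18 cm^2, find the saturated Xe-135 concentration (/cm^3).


Xe_eq = (gamma_I + gamma_Xe) * Sigma_f * phi / (lambda_Xe + sigma_Xe * phi)
Numerator = (0.0553 + 0.003) * 0.427 * 1.9162e+13 = 4.770207e+11
Denominator = 2.09e-5 + 2.6e-18 * 1.9162e+13 = 7.072120e-05
Xe_eq = 4.770207e+11 / 7.072120e-05 = 6.7451e+15 /cm^3

6.7451e+15


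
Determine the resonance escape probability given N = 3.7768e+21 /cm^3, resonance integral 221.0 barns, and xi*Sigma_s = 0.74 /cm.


p = exp(-N * I * 1e-24 / (xi*Sigma_s))
p = exp(-3.7768e+21 * 221.0 * 1e-24 / 0.74)
p = 0.32370

0.32370


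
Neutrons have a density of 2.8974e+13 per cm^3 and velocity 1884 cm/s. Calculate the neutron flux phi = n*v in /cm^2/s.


phi = n * v
phi = 2.8974e+13 * 1884
phi = 5.4587e+16 /cm^2/s

5.4587e+16


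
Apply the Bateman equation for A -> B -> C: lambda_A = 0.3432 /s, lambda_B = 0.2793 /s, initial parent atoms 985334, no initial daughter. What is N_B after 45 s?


N_B(t) = lambda_A * N_A0 / (lambda_B - lambda_A) * [exp(-lambda_A*t) - exp(-lambda_B*t)]
exp(-0.3432*45) = 1.962258e-07; exp(-0.2793*45) = 3.479924e-06
N_B = 0.3432 * 985334 / (0.2793 - 0.3432) * (1.962258e-07 - 3.479924e-06)
N_B = 17.378

17.378


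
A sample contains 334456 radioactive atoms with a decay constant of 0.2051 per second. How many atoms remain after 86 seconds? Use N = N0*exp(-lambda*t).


N = N0 * exp(-lambda * t)
N = 334456 * exp(-0.2051 * 86)
N = 0.0073113

0.0073113


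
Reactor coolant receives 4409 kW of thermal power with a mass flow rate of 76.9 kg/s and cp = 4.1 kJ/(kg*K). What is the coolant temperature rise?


dT = Q / (m_dot * cp)
dT = 4409 / (76.9 * 4.1)
dT = 13.984 C

13.984


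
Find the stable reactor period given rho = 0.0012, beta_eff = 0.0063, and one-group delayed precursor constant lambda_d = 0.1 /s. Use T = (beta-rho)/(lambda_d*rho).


T = (beta - rho) / (lambda_d * rho)
T = (0.0063 - 0.0012) / (0.1 * 0.0012)
T = 42.500 s

42.500


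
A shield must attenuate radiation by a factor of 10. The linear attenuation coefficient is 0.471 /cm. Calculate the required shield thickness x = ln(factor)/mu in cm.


x = ln(factor) / mu
x = ln(10) / 0.471
x = 4.8887 cm

4.8887


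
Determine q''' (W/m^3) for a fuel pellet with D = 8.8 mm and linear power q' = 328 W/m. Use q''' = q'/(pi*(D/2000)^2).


r = D / 2 / 1000 = 8.8 / 2 / 1000 = 0.0044 m
q''' = q' / (pi * r^2)
q''' = 328 / (pi * 0.0044^2)
q''' = 5.3929e+06 W/m^3

5.3929e+06


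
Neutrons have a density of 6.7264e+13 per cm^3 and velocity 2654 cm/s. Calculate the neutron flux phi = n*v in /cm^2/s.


phi = n * v
phi = 6.7264e+13 * 2654
phi = 1.7852e+17 /cm^2/s

1.7852e+17


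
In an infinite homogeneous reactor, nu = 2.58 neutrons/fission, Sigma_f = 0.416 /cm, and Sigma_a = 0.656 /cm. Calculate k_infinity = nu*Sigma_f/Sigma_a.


k_inf = nu * Sigma_f / Sigma_a
k_inf = 2.58 * 0.416 / 0.656
k_inf = 1.6361

1.6361


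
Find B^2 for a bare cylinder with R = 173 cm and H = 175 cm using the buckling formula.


B^2 = (2.405/R)^2 + (pi/H)^2
B^2 = (2.405/173)^2 + (pi/175)^2
B^2 = 5.1553e-04 /cm^2

5.1553e-04


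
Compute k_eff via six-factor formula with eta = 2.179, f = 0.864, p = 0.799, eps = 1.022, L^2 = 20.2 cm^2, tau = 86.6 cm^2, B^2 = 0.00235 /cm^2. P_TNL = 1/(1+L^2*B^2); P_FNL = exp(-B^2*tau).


k_inf = eta*f*p*eps = 2.179*0.864*0.799*1.022 = 1.537335
P_TNL = 1/(1 + L^2*B^2) = 1/(1 + 20.2*0.00235) = 0.9546813
P_FNL = exp(-B^2*tau) = exp(-0.00235*86.6) = 0.8158620
k_eff = k_inf * P_TNL * P_FNL = 1.537335 * 0.9546813 * 0.8158620
k_eff = 1.1974

1.1974


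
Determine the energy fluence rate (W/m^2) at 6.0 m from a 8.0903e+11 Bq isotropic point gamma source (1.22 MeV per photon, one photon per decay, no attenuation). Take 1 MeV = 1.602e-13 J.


psi = A * E * 1.602e-13 / (4*pi*r^2)
psi = 8.0903e+11 * 1.22 * 1.602e-13 / (4*pi*6.0^2)
psi = 3.4952e-04 W/m^2

3.4952e-04


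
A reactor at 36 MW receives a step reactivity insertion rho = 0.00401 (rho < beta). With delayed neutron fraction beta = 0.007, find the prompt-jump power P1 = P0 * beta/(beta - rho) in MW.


P1/P0 = beta / (beta - rho)
P1/P0 = 0.007 / (0.007 - 0.00401) = 2.341137
P1 = 36 * 2.341137 = 84.281 MW

84.281


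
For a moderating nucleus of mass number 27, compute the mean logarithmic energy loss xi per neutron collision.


xi = 1 + (A-1)^2/(2A) * ln((A-1)/(A+1))
xi = 1 + (27-1)^2/(2*27) * ln((27-1)/(27 +1))
xi = 0.072278

0.072278


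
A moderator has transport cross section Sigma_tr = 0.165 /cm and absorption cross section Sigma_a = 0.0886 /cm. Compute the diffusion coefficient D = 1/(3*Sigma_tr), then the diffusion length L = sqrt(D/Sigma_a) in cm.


D = 1 / (3 * Sigma_tr) = 1 / (3 * 0.165) = 2.020202 cm
L = sqrt(D / Sigma_a)
L = sqrt(2.020202 / 0.0886)
L = 4.7751 cm

4.7751


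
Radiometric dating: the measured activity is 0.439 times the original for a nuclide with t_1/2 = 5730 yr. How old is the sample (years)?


lambda = ln(2) / t_half = ln(2) / 5730 = 1.209681e-04 /yr
t = -ln(A/A0) / lambda
t = -ln(0.439) / 1.209681e-04
t = 6805.6 yr

6805.6


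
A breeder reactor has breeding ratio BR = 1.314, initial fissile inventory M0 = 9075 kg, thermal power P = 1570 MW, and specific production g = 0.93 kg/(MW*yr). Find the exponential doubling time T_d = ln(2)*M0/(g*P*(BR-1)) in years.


Breeding gain G = BR - 1 = 1.314 - 1 = 0.314
Fissile production rate = g * P * G = 0.93 * 1570 * 0.314 = 458.4714 kg/yr
T_d = ln(2) * M0 / (g * P * G)
T_d = ln(2) * 9075 / 458.4714 = 13.720 yr

13.720


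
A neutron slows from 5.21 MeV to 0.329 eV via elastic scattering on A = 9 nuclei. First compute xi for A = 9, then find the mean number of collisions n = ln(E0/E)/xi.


xi = 1 + (A-1)^2/(2A)*ln((A-1)/(A+1)) = 0.2066007 (for A = 9)
n = ln(E0/E) / xi
n = ln(5.21e6 / 0.329) / 0.2066007
n = ln(1.583587e+07) / 0.2066007 = 80.241

80.241


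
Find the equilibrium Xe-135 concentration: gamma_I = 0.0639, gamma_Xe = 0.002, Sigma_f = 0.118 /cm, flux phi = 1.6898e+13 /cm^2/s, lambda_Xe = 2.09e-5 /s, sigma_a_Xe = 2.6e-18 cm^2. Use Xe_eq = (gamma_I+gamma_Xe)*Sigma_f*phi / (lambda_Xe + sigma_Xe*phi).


Xe_eq = (gamma_I + gamma_Xe) * Sigma_f * phi / (lambda_Xe + sigma_Xe * phi)
Numerator = (0.0639 + 0.002) * 0.118 * 1.6898e+13 = 1.314022e+11
Denominator = 2.09e-5 + 2.6e-18 * 1.6898e+13 = 6.483480e-05
Xe_eq = 1.314022e+11 / 6.483480e-05 = 2.0267e+15 /cm^3

2.0267e+15


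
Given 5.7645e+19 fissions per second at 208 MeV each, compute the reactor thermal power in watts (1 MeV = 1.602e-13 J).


P = fission_rate * E_MeV * 1.602e-13
P = 5.7645e+19 * 208 * 1.602e-13
P = 1.9208e+09 W

1.9208e+09


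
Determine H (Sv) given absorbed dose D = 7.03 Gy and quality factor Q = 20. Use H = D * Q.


H = D * Q
H = 7.03 * 20
H = 140.60 Sv

140.60


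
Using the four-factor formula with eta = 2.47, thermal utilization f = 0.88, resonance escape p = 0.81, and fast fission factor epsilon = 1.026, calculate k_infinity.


k_inf = eta * f * p * epsilon
k_inf = 2.47 * 0.88 * 0.81 * 1.026
k_inf = 1.8064

1.8064


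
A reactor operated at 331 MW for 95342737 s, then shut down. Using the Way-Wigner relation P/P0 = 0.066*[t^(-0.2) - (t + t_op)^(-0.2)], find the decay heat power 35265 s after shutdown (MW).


P/P0 = 0.066 * [t^(-0.2) - (t + t_op)^(-0.2)]
P/P0 = 0.066 * [35265^(-0.2) - (35265 + 95342737)^(-0.2)]
P/P0 = 0.066 * [0.1231775 - 0.02535773] = 0.006456105
P = 331 * 0.006456105 = 2.1370 MW

2.1370


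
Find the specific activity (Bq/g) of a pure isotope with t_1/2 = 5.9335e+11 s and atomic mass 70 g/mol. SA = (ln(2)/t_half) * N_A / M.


lambda = ln(2) / t_half = ln(2) / 5.9335e+11 = 1.168193e-12 /s
SA = lambda * N_A / M
SA = 1.168193e-12 * 6.022e23 / 70
SA = 1.0050e+10 Bq/g

1.0050e+10


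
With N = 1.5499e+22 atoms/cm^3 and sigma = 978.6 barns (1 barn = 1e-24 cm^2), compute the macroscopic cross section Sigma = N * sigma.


Sigma = N * sigma_barns * 1e-24
Sigma = 1.5499e+22 * 978.6 * 1e-24
Sigma = 15.167 /cm

15.167


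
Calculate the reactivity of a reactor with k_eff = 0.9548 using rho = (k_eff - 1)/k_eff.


rho = (k_eff - 1) / k_eff
rho = (0.9548 - 1) / 0.9548
rho = -0.047340

-0.047340


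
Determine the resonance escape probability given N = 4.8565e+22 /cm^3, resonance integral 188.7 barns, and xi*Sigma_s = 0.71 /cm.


p = exp(-N * I * 1e-24 / (xi*Sigma_s))
p = exp(-4.8565e+22 * 188.7 * 1e-24 / 0.71)
p = 2.4798e-06

2.4798e-06


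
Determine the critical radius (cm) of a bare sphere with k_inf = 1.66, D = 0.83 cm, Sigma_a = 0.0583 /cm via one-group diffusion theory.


L^2 = D / Sigma_a = 0.83 / 0.0583 = 14.23671 cm^2
B_m^2 = (k_inf - 1) / L^2 = (1.66 - 1) / 14.23671 = 0.04635903 /cm^2
For a bare sphere: B_g = pi/R, so R_c = pi / sqrt(B_m^2)
R_c = pi / sqrt(0.04635903) = 14.591 cm

14.591


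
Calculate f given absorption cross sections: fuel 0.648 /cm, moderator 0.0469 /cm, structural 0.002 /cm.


f = Sigma_a_fuel / (Sigma_a_fuel + Sigma_a_mod + Sigma_a_other)
f = 0.648 / (0.648 + 0.0469 + 0.002)
f = 0.92983

0.92983


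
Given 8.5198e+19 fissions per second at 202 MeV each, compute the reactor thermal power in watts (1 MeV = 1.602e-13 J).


P = fission_rate * E_MeV * 1.602e-13
P = 8.5198e+19 * 202 * 1.602e-13
P = 2.7570e+09 W

2.7570e+09


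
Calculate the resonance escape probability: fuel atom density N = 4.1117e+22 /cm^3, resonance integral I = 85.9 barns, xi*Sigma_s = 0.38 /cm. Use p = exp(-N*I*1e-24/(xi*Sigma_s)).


p = exp(-N * I * 1e-24 / (xi*Sigma_s))
p = exp(-4.1117e+22 * 85.9 * 1e-24 / 0.38)
p = 9.1919e-05

9.1919e-05


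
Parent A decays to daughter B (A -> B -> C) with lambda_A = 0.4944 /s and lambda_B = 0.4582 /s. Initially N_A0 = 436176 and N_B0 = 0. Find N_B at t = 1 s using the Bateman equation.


N_B(t) = lambda_A * N_A0 / (lambda_B - lambda_A) * [exp(-lambda_A*t) - exp(-lambda_B*t)]
exp(-0.4944*1) = 0.6099368; exp(-0.4582*1) = 0.6324210
N_B = 0.4944 * 436176 / (0.4582 - 0.4944) * (0.6099368 - 0.6324210)
N_B = 133940

133940


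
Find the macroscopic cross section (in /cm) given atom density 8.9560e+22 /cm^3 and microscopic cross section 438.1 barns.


Sigma = N * sigma_barns * 1e-24
Sigma = 8.9560e+22 * 438.1 * 1e-24
Sigma = 39.236 /cm

39.236


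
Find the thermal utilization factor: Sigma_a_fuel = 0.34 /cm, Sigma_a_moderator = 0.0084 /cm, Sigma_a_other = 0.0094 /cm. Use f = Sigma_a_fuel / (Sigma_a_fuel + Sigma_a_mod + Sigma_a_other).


f = Sigma_a_fuel / (Sigma_a_fuel + Sigma_a_mod + Sigma_a_other)
f = 0.34 / (0.34 + 0.0084 + 0.0094)
f = 0.95025

0.95025


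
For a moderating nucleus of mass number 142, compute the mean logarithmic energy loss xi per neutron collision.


xi = 1 + (A-1)^2/(2A) * ln((A-1)/(A+1))
xi = 1 + (142-1)^2/(2*142) * ln((142-1)/(142 +1))
xi = 0.014019

0.014019


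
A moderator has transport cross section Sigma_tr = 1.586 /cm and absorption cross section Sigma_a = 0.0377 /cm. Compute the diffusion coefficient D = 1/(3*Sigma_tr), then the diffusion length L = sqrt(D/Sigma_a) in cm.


D = 1 / (3 * Sigma_tr) = 1 / (3 * 1.586) = 0.2101723 cm
L = sqrt(D / Sigma_a)
L = sqrt(0.2101723 / 0.0377)
L = 2.3611 cm

2.3611


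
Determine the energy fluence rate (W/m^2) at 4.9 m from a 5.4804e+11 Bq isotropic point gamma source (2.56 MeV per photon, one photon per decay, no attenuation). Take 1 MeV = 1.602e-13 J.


psi = A * E * 1.602e-13 / (4*pi*r^2)
psi = 5.4804e+11 * 2.56 * 1.602e-13 / (4*pi*4.9^2)
psi = 7.4493e-04 W/m^2

7.4493e-04


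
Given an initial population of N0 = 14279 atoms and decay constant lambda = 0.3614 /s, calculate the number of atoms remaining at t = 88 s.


N = N0 * exp(-lambda * t)
N = 14279 * exp(-0.3614 * 88)
N = 2.2016e-10

2.2016e-10


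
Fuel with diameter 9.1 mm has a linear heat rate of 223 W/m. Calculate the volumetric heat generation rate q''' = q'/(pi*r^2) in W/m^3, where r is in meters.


r = D / 2 / 1000 = 9.1 / 2 / 1000 = 0.00455 m
q''' = q' / (pi * r^2)
q''' = 223 / (pi * 0.00455^2)
q''' = 3.4287e+06 W/m^3

3.4287e+06


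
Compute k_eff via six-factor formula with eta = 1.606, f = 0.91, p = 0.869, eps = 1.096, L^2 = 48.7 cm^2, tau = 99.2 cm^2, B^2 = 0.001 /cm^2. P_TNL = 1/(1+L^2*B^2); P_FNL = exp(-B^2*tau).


k_inf = eta*f*p*eps = 1.606*0.91*0.869*1.096 = 1.391930
P_TNL = 1/(1 + L^2*B^2) = 1/(1 + 48.7*0.001) = 0.9535616
P_FNL = exp(-B^2*tau) = exp(-0.001*99.2) = 0.9055616
k_eff = k_inf * P_TNL * P_FNL = 1.391930 * 0.9535616 * 0.9055616
k_eff = 1.2019

1.2019


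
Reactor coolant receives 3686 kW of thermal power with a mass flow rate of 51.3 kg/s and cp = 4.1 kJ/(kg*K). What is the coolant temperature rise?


dT = Q / (m_dot * cp)
dT = 3686 / (51.3 * 4.1)
dT = 17.525 C

17.525


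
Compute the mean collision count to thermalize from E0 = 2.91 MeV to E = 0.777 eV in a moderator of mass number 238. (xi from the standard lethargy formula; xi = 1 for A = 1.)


xi = 1 + (A-1)^2/(2A)*ln((A-1)/(A+1)) = 0.008379872 (for A = 238)
n = ln(E0/E) / xi
n = ln(2.91e6 / 0.777) / 0.008379872
n = ln(3.745174e+06) / 0.008379872 = 1806.2

1806.2


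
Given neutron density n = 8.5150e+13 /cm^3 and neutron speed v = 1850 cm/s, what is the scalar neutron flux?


phi = n * v
phi = 8.5150e+13 * 1850
phi = 1.5753e+17 /cm^2/s

1.5753e+17


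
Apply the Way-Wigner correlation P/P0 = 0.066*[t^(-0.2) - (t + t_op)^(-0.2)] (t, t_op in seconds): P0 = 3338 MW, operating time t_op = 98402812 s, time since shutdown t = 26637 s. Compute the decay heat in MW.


P/P0 = 0.066 * [t^(-0.2) - (t + t_op)^(-0.2)]
P/P0 = 0.066 * [26637^(-0.2) - (26637 + 98402812)^(-0.2)]
P/P0 = 0.066 * [0.1302876 - 0.02519852] = 0.006935879
P = 3338 * 0.006935879 = 23.152 MW

23.152


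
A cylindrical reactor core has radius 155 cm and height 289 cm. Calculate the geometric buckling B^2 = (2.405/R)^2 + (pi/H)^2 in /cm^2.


B^2 = (2.405/R)^2 + (pi/H)^2
B^2 = (2.405/155)^2 + (pi/289)^2
B^2 = 3.5892e-04 /cm^2

3.5892e-04


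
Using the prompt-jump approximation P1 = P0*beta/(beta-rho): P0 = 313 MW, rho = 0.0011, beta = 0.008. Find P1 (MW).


P1/P0 = beta / (beta - rho)
P1/P0 = 0.008 / (0.008 - 0.0011) = 1.159420
P1 = 313 * 1.159420 = 362.90 MW

362.90


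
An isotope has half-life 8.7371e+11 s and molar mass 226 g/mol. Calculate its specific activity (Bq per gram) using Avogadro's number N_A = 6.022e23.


lambda = ln(2) / t_half = ln(2) / 8.7371e+11 = 7.933378e-13 /s
SA = lambda * N_A / M
SA = 7.933378e-13 * 6.022e23 / 226
SA = 2.1139e+09 Bq/g

2.1139e+09


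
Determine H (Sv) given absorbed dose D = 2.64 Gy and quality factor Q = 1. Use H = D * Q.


H = D * Q
H = 2.64 * 1
H = 2.6400 Sv

2.6400


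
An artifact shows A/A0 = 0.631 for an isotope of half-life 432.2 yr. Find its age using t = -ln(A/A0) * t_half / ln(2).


lambda = ln(2) / t_half = ln(2) / 432.2 = 0.001603765 /yr
t = -ln(A/A0) / lambda
t = -ln(0.631) / 0.001603765
t = 287.11 yr

287.11


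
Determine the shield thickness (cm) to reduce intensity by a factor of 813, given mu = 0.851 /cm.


x = ln(factor) / mu
x = ln(813) / 0.851
x = 7.8739 cm

7.8739


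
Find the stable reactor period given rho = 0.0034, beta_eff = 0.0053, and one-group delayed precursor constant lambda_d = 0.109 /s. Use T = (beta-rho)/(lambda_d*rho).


T = (beta - rho) / (lambda_d * rho)
T = (0.0053 - 0.0034) / (0.109 * 0.0034)
T = 5.1268 s

5.1268


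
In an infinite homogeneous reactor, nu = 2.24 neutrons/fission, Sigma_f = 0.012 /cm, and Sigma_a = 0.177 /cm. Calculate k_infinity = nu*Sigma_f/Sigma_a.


k_inf = nu * Sigma_f / Sigma_a
k_inf = 2.24 * 0.012 / 0.177
k_inf = 0.15186

0.15186


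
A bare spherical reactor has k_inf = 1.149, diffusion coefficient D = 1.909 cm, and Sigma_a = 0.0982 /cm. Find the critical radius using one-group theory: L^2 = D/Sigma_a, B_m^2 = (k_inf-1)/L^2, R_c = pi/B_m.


L^2 = D / Sigma_a = 1.909 / 0.0982 = 19.43992 cm^2
B_m^2 = (k_inf - 1) / L^2 = (1.149 - 1) / 19.43992 = 0.007664641 /cm^2
For a bare sphere: B_g = pi/R, so R_c = pi / sqrt(B_m^2)
R_c = pi / sqrt(0.007664641) = 35.884 cm

35.884


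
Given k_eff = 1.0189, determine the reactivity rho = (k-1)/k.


rho = (k_eff - 1) / k_eff
rho = (1.0189 - 1) / 1.0189
rho = 0.018549

0.018549


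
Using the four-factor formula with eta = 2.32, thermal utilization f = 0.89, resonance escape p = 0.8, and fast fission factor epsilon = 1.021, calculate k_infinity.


k_inf = eta * f * p * epsilon
k_inf = 2.32 * 0.89 * 0.8 * 1.021
k_inf = 1.6865

1.6865


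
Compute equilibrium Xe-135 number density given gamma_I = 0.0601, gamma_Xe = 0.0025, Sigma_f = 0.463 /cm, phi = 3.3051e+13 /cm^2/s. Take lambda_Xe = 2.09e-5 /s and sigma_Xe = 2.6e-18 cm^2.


Xe_eq = (gamma_I + gamma_Xe) * Sigma_f * phi / (lambda_Xe + sigma_Xe * phi)
Numerator = (0.0601 + 0.0025) * 0.463 * 3.3051e+13 = 9.579436e+11
Denominator = 2.09e-5 + 2.6e-18 * 3.3051e+13 = 1.068326e-04
Xe_eq = 9.579436e+11 / 1.068326e-04 = 8.9668e+15 /cm^3

8.9668e+15


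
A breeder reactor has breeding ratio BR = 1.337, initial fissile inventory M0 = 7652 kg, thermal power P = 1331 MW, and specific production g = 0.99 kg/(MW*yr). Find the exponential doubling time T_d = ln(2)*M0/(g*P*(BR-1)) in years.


Breeding gain G = BR - 1 = 1.337 - 1 = 0.337
Fissile production rate = g * P * G = 0.99 * 1331 * 0.337 = 444.06153 kg/yr
T_d = ln(2) * M0 / (g * P * G)
T_d = ln(2) * 7652 / 444.06153 = 11.944 yr

11.944


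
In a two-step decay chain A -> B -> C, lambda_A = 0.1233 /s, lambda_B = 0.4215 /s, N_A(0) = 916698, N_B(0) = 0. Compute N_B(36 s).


N_B(t) = lambda_A * N_A0 / (lambda_B - lambda_A) * [exp(-lambda_A*t) - exp(-lambda_B*t)]
exp(-0.1233*36) = 0.01181010; exp(-0.4215*36) = 2.570488e-07
N_B = 0.1233 * 916698 / (0.4215 - 0.1233) * (0.01181010 - 2.570488e-07)
N_B = 4476.4

4476.4


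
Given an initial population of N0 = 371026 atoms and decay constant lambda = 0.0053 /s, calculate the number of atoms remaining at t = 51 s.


N = N0 * exp(-lambda * t)
N = 371026 * exp(-0.0053 * 51)
N = 283149

283149


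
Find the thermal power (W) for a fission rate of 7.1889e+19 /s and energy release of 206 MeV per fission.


P = fission_rate * E_MeV * 1.602e-13
P = 7.1889e+19 * 206 * 1.602e-13
P = 2.3724e+09 W

2.3724e+09


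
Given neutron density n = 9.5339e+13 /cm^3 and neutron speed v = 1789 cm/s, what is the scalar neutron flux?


phi = n * v
phi = 9.5339e+13 * 1789
phi = 1.7056e+17 /cm^2/s

1.7056e+17


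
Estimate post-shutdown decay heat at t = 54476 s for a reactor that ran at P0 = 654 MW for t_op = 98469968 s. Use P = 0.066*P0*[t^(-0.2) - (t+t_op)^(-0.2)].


P/P0 = 0.066 * [t^(-0.2) - (t + t_op)^(-0.2)]
P/P0 = 0.066 * [54476^(-0.2) - (54476 + 98469968)^(-0.2)]
P/P0 = 0.066 * [0.1129169 - 0.02519366] = 0.005789734
P = 654 * 0.005789734 = 3.7865 MW

3.7865


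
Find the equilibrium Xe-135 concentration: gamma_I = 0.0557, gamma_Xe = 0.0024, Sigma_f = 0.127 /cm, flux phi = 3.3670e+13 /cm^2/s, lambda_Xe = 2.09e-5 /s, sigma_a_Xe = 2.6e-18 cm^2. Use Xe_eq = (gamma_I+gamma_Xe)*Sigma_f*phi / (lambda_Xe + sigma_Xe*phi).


Xe_eq = (gamma_I + gamma_Xe) * Sigma_f * phi / (lambda_Xe + sigma_Xe * phi)
Numerator = (0.0557 + 0.0024) * 0.127 * 3.3670e+13 = 2.484408e+11
Denominator = 2.09e-5 + 2.6e-18 * 3.3670e+13 = 1.084420e-04
Xe_eq = 2.484408e+11 / 1.084420e-04 = 2.2910e+15 /cm^3

2.2910e+15


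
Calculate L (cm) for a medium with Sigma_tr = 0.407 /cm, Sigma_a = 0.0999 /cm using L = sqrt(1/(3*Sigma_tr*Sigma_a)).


D = 1 / (3 * Sigma_tr) = 1 / (3 * 0.407) = 0.8190008 cm
L = sqrt(D / Sigma_a)
L = sqrt(0.8190008 / 0.0999)
L = 2.8633 cm

2.8633


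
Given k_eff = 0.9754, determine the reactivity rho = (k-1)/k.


rho = (k_eff - 1) / k_eff
rho = (0.9754 - 1) / 0.9754
rho = -0.025220

-0.025220


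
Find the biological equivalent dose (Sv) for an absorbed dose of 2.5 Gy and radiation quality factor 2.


H = D * Q
H = 2.5 * 2
H = 5.0000 Sv

5.0000


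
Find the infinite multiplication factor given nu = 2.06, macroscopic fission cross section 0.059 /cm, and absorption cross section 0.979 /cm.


k_inf = nu * Sigma_f / Sigma_a
k_inf = 2.06 * 0.059 / 0.979
k_inf = 0.12415

0.12415


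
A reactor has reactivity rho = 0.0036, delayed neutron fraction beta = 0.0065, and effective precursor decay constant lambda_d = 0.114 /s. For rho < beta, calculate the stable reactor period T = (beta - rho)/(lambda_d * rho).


T = (beta - rho) / (lambda_d * rho)
T = (0.0065 - 0.0036) / (0.114 * 0.0036)
T = 7.0663 s

7.0663


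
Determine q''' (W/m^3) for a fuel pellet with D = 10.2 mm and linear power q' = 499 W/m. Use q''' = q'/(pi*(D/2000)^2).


r = D / 2 / 1000 = 10.2 / 2 / 1000 = 0.0051 m
q''' = q' / (pi * r^2)
q''' = 499 / (pi * 0.0051^2)
q''' = 6.1068e+06 W/m^3

6.1068e+06


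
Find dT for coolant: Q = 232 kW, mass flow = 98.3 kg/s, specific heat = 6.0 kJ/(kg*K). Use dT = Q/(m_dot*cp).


dT = Q / (m_dot * cp)
dT = 232 / (98.3 * 6.0)
dT = 0.39335 C

0.39335


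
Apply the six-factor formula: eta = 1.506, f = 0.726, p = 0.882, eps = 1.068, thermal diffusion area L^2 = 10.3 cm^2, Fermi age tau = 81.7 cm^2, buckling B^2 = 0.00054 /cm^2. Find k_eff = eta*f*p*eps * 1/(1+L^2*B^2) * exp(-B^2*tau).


k_inf = eta*f*p*eps = 1.506*0.726*0.882*1.068 = 1.029915
P_TNL = 1/(1 + L^2*B^2) = 1/(1 + 10.3*0.00054) = 0.9944688
P_FNL = exp(-B^2*tau) = exp(-0.00054*81.7) = 0.9568410
k_eff = k_inf * P_TNL * P_FNL = 1.029915 * 0.9944688 * 0.9568410
k_eff = 0.98001

0.98001


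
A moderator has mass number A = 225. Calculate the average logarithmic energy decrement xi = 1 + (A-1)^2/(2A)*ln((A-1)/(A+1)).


xi = 1 + (A-1)^2/(2A) * ln((A-1)/(A+1))
xi = 1 + (225-1)^2/(2*225) * ln((225-1)/(225 +1))
xi = 0.0088626

0.0088626


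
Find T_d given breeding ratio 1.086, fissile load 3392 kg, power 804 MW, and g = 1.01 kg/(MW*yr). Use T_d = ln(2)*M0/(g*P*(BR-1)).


Breeding gain G = BR - 1 = 1.086 - 1 = 0.086
Fissile production rate = g * P * G = 1.01 * 804 * 0.086 = 69.83544 kg/yr
T_d = ln(2) * M0 / (g * P * G)
T_d = ln(2) * 3392 / 69.83544 = 33.667 yr

33.667


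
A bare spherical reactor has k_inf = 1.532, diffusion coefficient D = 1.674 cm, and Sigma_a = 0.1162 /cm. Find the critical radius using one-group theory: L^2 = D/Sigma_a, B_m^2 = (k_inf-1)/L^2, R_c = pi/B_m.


L^2 = D / Sigma_a = 1.674 / 0.1162 = 14.40620 cm^2
B_m^2 = (k_inf - 1) / L^2 = (1.532 - 1) / 14.40620 = 0.03692854 /cm^2
For a bare sphere: B_g = pi/R, so R_c = pi / sqrt(B_m^2)
R_c = pi / sqrt(0.03692854) = 16.348 cm

16.348


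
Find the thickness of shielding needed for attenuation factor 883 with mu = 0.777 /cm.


x = ln(factor) / mu
x = ln(883) / 0.777
x = 8.7301 cm

8.7301


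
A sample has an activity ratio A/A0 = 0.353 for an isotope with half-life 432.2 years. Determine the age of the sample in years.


lambda = ln(2) / t_half = ln(2) / 432.2 = 0.001603765 /yr
t = -ln(A/A0) / lambda
t = -ln(0.353) / 0.001603765
t = 649.28 yr

649.28


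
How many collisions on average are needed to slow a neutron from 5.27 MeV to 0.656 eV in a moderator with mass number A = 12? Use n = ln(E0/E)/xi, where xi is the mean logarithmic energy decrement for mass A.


xi = 1 + (A-1)^2/(2A)*ln((A-1)/(A+1)) = 0.1577690 (for A = 12)
n = ln(E0/E) / xi
n = ln(5.27e6 / 0.656) / 0.1577690
n = ln(8.033537e+06) / 0.1577690 = 100.77

100.77


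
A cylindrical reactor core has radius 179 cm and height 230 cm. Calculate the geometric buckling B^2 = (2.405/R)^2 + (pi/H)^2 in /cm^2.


B^2 = (2.405/R)^2 + (pi/H)^2
B^2 = (2.405/179)^2 + (pi/230)^2
B^2 = 3.6709e-04 /cm^2

3.6709e-04


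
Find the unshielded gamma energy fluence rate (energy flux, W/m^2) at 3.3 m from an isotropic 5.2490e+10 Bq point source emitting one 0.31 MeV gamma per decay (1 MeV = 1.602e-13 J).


psi = A * E * 1.602e-13 / (4*pi*r^2)
psi = 5.2490e+10 * 0.31 * 1.602e-13 / (4*pi*3.3^2)
psi = 1.9049e-05 W/m^2

1.9049e-05


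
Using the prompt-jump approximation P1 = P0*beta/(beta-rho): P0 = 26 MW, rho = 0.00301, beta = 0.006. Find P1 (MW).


P1/P0 = beta / (beta - rho)
P1/P0 = 0.006 / (0.006 - 0.00301) = 2.006689
P1 = 26 * 2.006689 = 52.174 MW

52.174


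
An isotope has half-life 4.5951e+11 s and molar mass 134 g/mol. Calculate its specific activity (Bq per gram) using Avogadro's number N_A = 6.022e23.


lambda = ln(2) / t_half = ln(2) / 4.5951e+11 = 1.508449e-12 /s
SA = lambda * N_A / M
SA = 1.508449e-12 * 6.022e23 / 134
SA = 6.7790e+09 Bq/g

6.7790e+09


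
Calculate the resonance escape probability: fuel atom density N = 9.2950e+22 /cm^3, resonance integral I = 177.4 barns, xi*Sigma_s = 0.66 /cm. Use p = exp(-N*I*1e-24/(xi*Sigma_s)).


p = exp(-N * I * 1e-24 / (xi*Sigma_s))
p = exp(-9.2950e+22 * 177.4 * 1e-24 / 0.66)
p = 1.4114e-11

1.4114e-11


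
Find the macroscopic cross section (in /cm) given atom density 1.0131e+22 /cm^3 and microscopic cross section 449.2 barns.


Sigma = N * sigma_barns * 1e-24
Sigma = 1.0131e+22 * 449.2 * 1e-24
Sigma = 4.5508 /cm

4.5508


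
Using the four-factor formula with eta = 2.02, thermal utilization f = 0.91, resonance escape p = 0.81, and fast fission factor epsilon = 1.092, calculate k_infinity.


k_inf = eta * f * p * epsilon
k_inf = 2.02 * 0.91 * 0.81 * 1.092
k_inf = 1.6259

1.6259


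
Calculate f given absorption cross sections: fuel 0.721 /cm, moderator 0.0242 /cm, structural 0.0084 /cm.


f = Sigma_a_fuel / (Sigma_a_fuel + Sigma_a_mod + Sigma_a_other)
f = 0.721 / (0.721 + 0.0242 + 0.0084)
f = 0.95674

0.95674


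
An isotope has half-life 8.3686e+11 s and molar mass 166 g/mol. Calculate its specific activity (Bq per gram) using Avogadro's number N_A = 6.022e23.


lambda = ln(2) / t_half = ln(2) / 8.3686e+11 = 8.282714e-13 /s
SA = lambda * N_A / M
SA = 8.282714e-13 * 6.022e23 / 166
SA = 3.0047e+09 Bq/g

3.0047e+09


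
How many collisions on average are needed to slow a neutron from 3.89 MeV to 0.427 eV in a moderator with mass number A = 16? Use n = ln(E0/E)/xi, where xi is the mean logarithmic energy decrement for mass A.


xi = 1 + (A-1)^2/(2A)*ln((A-1)/(A+1)) = 0.1199467 (for A = 16)
n = ln(E0/E) / xi
n = ln(3.89e6 / 0.427) / 0.1199467
n = ln(9.110070e+06) / 0.1199467 = 133.60

133.60


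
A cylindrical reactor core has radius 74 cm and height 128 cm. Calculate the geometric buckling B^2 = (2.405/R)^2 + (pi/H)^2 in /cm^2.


B^2 = (2.405/R)^2 + (pi/H)^2
B^2 = (2.405/74)^2 + (pi/128)^2
B^2 = 0.0016586 /cm^2

0.0016586


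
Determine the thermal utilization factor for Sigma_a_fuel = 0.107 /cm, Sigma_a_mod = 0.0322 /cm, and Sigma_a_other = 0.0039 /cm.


f = Sigma_a_fuel / (Sigma_a_fuel + Sigma_a_mod + Sigma_a_other)
f = 0.107 / (0.107 + 0.0322 + 0.0039)
f = 0.74773

0.74773


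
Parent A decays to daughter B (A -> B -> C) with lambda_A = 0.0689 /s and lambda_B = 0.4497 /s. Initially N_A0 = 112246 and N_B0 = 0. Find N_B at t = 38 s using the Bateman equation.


N_B(t) = lambda_A * N_A0 / (lambda_B - lambda_A) * [exp(-lambda_A*t) - exp(-lambda_B*t)]
exp(-0.0689*38) = 0.07293403; exp(-0.4497*38) = 3.788919e-08
N_B = 0.0689 * 112246 / (0.4497 - 0.0689) * (0.07293403 - 3.788919e-08)
N_B = 1481.2

1481.2


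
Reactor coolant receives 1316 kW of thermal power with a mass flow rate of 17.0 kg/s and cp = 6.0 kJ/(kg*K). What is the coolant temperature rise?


dT = Q / (m_dot * cp)
dT = 1316 / (17.0 * 6.0)
dT = 12.902 C

12.902


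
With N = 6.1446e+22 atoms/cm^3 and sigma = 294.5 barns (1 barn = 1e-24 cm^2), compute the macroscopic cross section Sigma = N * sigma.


Sigma = N * sigma_barns * 1e-24
Sigma = 6.1446e+22 * 294.5 * 1e-24
Sigma = 18.096 /cm

18.096


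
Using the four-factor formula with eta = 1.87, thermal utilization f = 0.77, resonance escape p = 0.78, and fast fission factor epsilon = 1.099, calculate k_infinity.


k_inf = eta * f * p * epsilon
k_inf = 1.87 * 0.77 * 0.78 * 1.099
k_inf = 1.2343

1.2343


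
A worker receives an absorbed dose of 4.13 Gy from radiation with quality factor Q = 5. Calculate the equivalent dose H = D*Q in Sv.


H = D * Q
H = 4.13 * 5
H = 20.650 Sv

20.650


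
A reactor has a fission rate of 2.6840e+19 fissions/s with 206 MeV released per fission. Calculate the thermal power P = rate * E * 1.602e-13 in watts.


P = fission_rate * E_MeV * 1.602e-13
P = 2.6840e+19 * 206 * 1.602e-13
P = 8.8575e+08 W

8.8575e+08


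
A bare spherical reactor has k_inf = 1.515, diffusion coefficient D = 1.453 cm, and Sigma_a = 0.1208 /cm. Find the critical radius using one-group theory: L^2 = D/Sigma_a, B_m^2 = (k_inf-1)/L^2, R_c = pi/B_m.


L^2 = D / Sigma_a = 1.453 / 0.1208 = 12.02815 cm^2
B_m^2 = (k_inf - 1) / L^2 = (1.515 - 1) / 12.02815 = 0.04281623 /cm^2
For a bare sphere: B_g = pi/R, so R_c = pi / sqrt(B_m^2)
R_c = pi / sqrt(0.04281623) = 15.183 cm

15.183


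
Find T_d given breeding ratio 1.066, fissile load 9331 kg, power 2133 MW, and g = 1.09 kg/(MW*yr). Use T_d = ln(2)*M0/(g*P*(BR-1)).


Breeding gain G = BR - 1 = 1.066 - 1 = 0.066
Fissile production rate = g * P * G = 1.09 * 2133 * 0.066 = 153.44802 kg/yr
T_d = ln(2) * M0 / (g * P * G)
T_d = ln(2) * 9331 / 153.44802 = 42.149 yr

42.149


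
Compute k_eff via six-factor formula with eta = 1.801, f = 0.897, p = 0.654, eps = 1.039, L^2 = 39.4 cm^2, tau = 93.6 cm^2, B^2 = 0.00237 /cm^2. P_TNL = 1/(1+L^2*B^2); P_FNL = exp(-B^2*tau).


k_inf = eta*f*p*eps = 1.801*0.897*0.654*1.039 = 1.097740
P_TNL = 1/(1 + L^2*B^2) = 1/(1 + 39.4*0.00237) = 0.9145968
P_FNL = exp(-B^2*tau) = exp(-0.00237*93.6) = 0.8010499
k_eff = k_inf * P_TNL * P_FNL = 1.097740 * 0.9145968 * 0.8010499
k_eff = 0.80425

0.80425


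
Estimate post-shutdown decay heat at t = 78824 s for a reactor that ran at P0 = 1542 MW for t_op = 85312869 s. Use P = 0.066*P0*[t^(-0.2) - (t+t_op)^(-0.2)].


P/P0 = 0.066 * [t^(-0.2) - (t + t_op)^(-0.2)]
P/P0 = 0.066 * [78824^(-0.2) - (78824 + 85312869)^(-0.2)]
P/P0 = 0.066 * [0.1048741 - 0.02592489] = 0.005210648
P = 1542 * 0.005210648 = 8.0348 MW

8.0348


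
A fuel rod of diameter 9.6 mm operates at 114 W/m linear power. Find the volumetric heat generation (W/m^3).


r = D / 2 / 1000 = 9.6 / 2 / 1000 = 0.0048 m
q''' = q' / (pi * r^2)
q''' = 114 / (pi * 0.0048^2)
q''' = 1.5750e+06 W/m^3

1.5750e+06


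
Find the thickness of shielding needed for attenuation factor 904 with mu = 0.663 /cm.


x = ln(factor) / mu
x = ln(904) / 0.663
x = 10.267 cm

10.267


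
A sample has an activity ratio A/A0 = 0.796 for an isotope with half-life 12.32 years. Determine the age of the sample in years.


lambda = ln(2) / t_half = ln(2) / 12.32 = 0.05626195 /yr
t = -ln(A/A0) / lambda
t = -ln(0.796) / 0.05626195
t = 4.0552 yr

4.0552


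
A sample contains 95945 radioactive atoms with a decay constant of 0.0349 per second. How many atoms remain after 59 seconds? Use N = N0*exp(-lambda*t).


N = N0 * exp(-lambda * t)
N = 95945 * exp(-0.0349 * 59)
N = 12240

12240


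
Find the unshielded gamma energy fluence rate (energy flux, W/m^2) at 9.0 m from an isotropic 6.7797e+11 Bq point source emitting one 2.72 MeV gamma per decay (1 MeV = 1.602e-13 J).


psi = A * E * 1.602e-13 / (4*pi*r^2)
psi = 6.7797e+11 * 2.72 * 1.602e-13 / (4*pi*9.0^2)
psi = 2.9023e-04 W/m^2

2.9023e-04


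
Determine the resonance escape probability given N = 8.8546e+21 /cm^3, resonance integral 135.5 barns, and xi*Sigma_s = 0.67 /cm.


p = exp(-N * I * 1e-24 / (xi*Sigma_s))
p = exp(-8.8546e+21 * 135.5 * 1e-24 / 0.67)
p = 0.16684

0.16684


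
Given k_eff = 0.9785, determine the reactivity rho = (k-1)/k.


rho = (k_eff - 1) / k_eff
rho = (0.9785 - 1) / 0.9785
rho = -0.021972

-0.021972


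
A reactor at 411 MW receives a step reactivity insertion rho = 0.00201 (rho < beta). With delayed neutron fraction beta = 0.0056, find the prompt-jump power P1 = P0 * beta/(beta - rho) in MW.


P1/P0 = beta / (beta - rho)
P1/P0 = 0.0056 / (0.0056 - 0.00201) = 1.559889
P1 = 411 * 1.559889 = 641.11 MW

641.11


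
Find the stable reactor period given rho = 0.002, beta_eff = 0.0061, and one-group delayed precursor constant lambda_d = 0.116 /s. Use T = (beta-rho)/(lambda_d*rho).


T = (beta - rho) / (lambda_d * rho)
T = (0.0061 - 0.002) / (0.116 * 0.002)
T = 17.672 s

17.672


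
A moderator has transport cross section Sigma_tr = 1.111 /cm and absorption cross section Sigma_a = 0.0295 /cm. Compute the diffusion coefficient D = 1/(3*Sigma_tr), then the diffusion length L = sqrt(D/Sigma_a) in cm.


D = 1 / (3 * Sigma_tr) = 1 / (3 * 1.111) = 0.3000300 cm
L = sqrt(D / Sigma_a)
L = sqrt(0.3000300 / 0.0295)
L = 3.1891 cm

3.1891


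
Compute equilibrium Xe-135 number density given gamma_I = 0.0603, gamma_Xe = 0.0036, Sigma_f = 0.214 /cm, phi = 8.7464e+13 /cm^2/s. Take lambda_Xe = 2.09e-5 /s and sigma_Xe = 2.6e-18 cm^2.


Xe_eq = (gamma_I + gamma_Xe) * Sigma_f * phi / (lambda_Xe + sigma_Xe * phi)
Numerator = (0.0603 + 0.0036) * 0.214 * 8.7464e+13 = 1.196035e+12
Denominator = 2.09e-5 + 2.6e-18 * 8.7464e+13 = 2.483064e-04
Xe_eq = 1.196035e+12 / 2.483064e-04 = 4.8168e+15 /cm^3

4.8168e+15


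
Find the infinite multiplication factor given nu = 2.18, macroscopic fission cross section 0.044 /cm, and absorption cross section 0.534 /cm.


k_inf = nu * Sigma_f / Sigma_a
k_inf = 2.18 * 0.044 / 0.534
k_inf = 0.17963

0.17963


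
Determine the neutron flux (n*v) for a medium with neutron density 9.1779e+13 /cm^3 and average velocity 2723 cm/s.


phi = n * v
phi = 9.1779e+13 * 2723
phi = 2.4991e+17 /cm^2/s

2.4991e+17


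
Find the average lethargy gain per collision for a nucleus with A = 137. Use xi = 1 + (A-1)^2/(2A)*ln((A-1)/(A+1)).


xi = 1 + (A-1)^2/(2A) * ln((A-1)/(A+1))
xi = 1 + (137-1)^2/(2*137) * ln((137-1)/(137 +1))
xi = 0.014528

0.014528
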